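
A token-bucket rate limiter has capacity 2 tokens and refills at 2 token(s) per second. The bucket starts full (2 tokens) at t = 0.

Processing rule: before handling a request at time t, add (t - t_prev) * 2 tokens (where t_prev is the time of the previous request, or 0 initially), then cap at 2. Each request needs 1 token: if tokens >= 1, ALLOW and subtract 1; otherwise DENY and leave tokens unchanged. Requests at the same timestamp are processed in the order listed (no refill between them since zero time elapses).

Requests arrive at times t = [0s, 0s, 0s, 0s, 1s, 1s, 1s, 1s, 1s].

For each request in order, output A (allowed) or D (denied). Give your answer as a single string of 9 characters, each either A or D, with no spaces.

Answer: AADDAADDD

Derivation:
Simulating step by step:
  req#1 t=0s: ALLOW
  req#2 t=0s: ALLOW
  req#3 t=0s: DENY
  req#4 t=0s: DENY
  req#5 t=1s: ALLOW
  req#6 t=1s: ALLOW
  req#7 t=1s: DENY
  req#8 t=1s: DENY
  req#9 t=1s: DENY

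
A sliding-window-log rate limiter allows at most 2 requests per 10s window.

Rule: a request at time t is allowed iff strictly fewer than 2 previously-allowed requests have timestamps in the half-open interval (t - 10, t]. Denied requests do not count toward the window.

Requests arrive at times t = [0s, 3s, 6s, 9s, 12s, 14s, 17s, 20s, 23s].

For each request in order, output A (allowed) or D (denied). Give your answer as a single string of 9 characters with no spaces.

Tracking allowed requests in the window:
  req#1 t=0s: ALLOW
  req#2 t=3s: ALLOW
  req#3 t=6s: DENY
  req#4 t=9s: DENY
  req#5 t=12s: ALLOW
  req#6 t=14s: ALLOW
  req#7 t=17s: DENY
  req#8 t=20s: DENY
  req#9 t=23s: ALLOW

Answer: AADDAADDA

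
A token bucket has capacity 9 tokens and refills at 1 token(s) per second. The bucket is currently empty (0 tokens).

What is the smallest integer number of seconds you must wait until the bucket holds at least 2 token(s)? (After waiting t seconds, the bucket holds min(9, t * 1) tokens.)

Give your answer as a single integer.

Answer: 2

Derivation:
Need t * 1 >= 2, so t >= 2/1.
Smallest integer t = ceil(2/1) = 2.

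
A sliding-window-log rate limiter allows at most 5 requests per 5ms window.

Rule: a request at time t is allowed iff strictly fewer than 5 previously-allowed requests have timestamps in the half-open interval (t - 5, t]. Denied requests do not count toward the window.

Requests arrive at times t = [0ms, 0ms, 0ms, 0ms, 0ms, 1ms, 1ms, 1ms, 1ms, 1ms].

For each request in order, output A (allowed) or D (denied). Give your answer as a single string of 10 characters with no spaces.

Tracking allowed requests in the window:
  req#1 t=0ms: ALLOW
  req#2 t=0ms: ALLOW
  req#3 t=0ms: ALLOW
  req#4 t=0ms: ALLOW
  req#5 t=0ms: ALLOW
  req#6 t=1ms: DENY
  req#7 t=1ms: DENY
  req#8 t=1ms: DENY
  req#9 t=1ms: DENY
  req#10 t=1ms: DENY

Answer: AAAAADDDDD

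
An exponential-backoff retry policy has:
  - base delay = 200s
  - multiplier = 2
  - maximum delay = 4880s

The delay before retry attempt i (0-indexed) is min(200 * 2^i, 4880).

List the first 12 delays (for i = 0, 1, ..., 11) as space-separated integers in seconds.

Computing each delay:
  i=0: min(200*2^0, 4880) = 200
  i=1: min(200*2^1, 4880) = 400
  i=2: min(200*2^2, 4880) = 800
  i=3: min(200*2^3, 4880) = 1600
  i=4: min(200*2^4, 4880) = 3200
  i=5: min(200*2^5, 4880) = 4880
  i=6: min(200*2^6, 4880) = 4880
  i=7: min(200*2^7, 4880) = 4880
  i=8: min(200*2^8, 4880) = 4880
  i=9: min(200*2^9, 4880) = 4880
  i=10: min(200*2^10, 4880) = 4880
  i=11: min(200*2^11, 4880) = 4880

Answer: 200 400 800 1600 3200 4880 4880 4880 4880 4880 4880 4880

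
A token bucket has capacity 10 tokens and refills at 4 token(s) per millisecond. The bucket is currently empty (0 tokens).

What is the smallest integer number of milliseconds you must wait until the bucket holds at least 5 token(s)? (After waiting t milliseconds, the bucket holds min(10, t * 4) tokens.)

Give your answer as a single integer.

Answer: 2

Derivation:
Need t * 4 >= 5, so t >= 5/4.
Smallest integer t = ceil(5/4) = 2.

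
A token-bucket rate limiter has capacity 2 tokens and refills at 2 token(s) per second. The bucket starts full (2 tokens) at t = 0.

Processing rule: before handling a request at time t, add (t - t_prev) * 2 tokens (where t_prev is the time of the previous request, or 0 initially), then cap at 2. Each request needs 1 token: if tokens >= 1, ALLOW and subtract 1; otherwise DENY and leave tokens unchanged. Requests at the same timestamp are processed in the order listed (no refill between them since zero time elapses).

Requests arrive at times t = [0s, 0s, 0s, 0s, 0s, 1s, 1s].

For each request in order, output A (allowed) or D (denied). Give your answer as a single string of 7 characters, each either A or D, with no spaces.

Simulating step by step:
  req#1 t=0s: ALLOW
  req#2 t=0s: ALLOW
  req#3 t=0s: DENY
  req#4 t=0s: DENY
  req#5 t=0s: DENY
  req#6 t=1s: ALLOW
  req#7 t=1s: ALLOW

Answer: AADDDAA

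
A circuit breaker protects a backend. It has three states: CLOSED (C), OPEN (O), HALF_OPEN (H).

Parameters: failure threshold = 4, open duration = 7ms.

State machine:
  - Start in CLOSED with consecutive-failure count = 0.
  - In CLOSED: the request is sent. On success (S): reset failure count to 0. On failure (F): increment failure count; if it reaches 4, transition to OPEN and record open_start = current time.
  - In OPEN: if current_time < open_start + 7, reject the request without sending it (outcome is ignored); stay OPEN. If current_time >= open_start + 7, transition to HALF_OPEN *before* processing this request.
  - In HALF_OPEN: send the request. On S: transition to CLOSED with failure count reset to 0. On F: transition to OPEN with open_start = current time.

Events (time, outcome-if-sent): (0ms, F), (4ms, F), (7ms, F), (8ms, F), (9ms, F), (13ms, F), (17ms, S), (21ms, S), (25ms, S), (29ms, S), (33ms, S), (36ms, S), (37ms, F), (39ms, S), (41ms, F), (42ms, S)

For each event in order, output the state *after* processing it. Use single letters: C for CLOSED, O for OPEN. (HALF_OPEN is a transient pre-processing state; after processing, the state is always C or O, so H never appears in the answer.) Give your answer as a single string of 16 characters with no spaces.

State after each event:
  event#1 t=0ms outcome=F: state=CLOSED
  event#2 t=4ms outcome=F: state=CLOSED
  event#3 t=7ms outcome=F: state=CLOSED
  event#4 t=8ms outcome=F: state=OPEN
  event#5 t=9ms outcome=F: state=OPEN
  event#6 t=13ms outcome=F: state=OPEN
  event#7 t=17ms outcome=S: state=CLOSED
  event#8 t=21ms outcome=S: state=CLOSED
  event#9 t=25ms outcome=S: state=CLOSED
  event#10 t=29ms outcome=S: state=CLOSED
  event#11 t=33ms outcome=S: state=CLOSED
  event#12 t=36ms outcome=S: state=CLOSED
  event#13 t=37ms outcome=F: state=CLOSED
  event#14 t=39ms outcome=S: state=CLOSED
  event#15 t=41ms outcome=F: state=CLOSED
  event#16 t=42ms outcome=S: state=CLOSED

Answer: CCCOOOCCCCCCCCCC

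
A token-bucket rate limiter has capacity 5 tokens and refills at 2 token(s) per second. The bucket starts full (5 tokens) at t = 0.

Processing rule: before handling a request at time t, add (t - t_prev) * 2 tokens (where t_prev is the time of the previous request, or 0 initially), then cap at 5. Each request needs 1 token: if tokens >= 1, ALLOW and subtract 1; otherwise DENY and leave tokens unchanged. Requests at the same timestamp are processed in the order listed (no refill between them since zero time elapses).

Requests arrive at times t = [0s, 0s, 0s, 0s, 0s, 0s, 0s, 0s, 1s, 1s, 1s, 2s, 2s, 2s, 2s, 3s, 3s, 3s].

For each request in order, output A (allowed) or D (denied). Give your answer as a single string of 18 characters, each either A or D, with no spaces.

Simulating step by step:
  req#1 t=0s: ALLOW
  req#2 t=0s: ALLOW
  req#3 t=0s: ALLOW
  req#4 t=0s: ALLOW
  req#5 t=0s: ALLOW
  req#6 t=0s: DENY
  req#7 t=0s: DENY
  req#8 t=0s: DENY
  req#9 t=1s: ALLOW
  req#10 t=1s: ALLOW
  req#11 t=1s: DENY
  req#12 t=2s: ALLOW
  req#13 t=2s: ALLOW
  req#14 t=2s: DENY
  req#15 t=2s: DENY
  req#16 t=3s: ALLOW
  req#17 t=3s: ALLOW
  req#18 t=3s: DENY

Answer: AAAAADDDAADAADDAAD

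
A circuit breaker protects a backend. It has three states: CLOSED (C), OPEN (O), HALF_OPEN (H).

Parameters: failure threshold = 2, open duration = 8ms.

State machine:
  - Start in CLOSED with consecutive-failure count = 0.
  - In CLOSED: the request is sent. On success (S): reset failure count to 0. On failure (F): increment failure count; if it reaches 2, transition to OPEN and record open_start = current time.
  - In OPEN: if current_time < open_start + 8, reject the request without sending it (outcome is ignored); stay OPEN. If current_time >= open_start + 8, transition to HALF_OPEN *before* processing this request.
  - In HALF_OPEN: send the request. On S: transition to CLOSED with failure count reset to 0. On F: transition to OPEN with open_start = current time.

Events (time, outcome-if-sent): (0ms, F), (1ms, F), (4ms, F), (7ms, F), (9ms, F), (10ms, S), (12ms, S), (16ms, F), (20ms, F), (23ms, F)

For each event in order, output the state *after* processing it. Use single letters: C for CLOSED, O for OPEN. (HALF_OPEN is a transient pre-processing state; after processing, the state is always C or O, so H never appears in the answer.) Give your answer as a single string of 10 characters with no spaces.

Answer: COOOOOOOOO

Derivation:
State after each event:
  event#1 t=0ms outcome=F: state=CLOSED
  event#2 t=1ms outcome=F: state=OPEN
  event#3 t=4ms outcome=F: state=OPEN
  event#4 t=7ms outcome=F: state=OPEN
  event#5 t=9ms outcome=F: state=OPEN
  event#6 t=10ms outcome=S: state=OPEN
  event#7 t=12ms outcome=S: state=OPEN
  event#8 t=16ms outcome=F: state=OPEN
  event#9 t=20ms outcome=F: state=OPEN
  event#10 t=23ms outcome=F: state=OPEN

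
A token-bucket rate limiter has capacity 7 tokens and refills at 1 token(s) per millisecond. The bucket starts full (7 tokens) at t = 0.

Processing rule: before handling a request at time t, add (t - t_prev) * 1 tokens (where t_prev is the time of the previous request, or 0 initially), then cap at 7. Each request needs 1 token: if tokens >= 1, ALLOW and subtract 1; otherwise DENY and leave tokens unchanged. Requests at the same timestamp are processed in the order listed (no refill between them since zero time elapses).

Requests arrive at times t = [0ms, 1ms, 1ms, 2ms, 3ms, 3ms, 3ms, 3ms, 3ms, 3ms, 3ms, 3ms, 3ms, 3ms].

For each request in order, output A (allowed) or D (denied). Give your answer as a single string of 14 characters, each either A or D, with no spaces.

Answer: AAAAAAAAAADDDD

Derivation:
Simulating step by step:
  req#1 t=0ms: ALLOW
  req#2 t=1ms: ALLOW
  req#3 t=1ms: ALLOW
  req#4 t=2ms: ALLOW
  req#5 t=3ms: ALLOW
  req#6 t=3ms: ALLOW
  req#7 t=3ms: ALLOW
  req#8 t=3ms: ALLOW
  req#9 t=3ms: ALLOW
  req#10 t=3ms: ALLOW
  req#11 t=3ms: DENY
  req#12 t=3ms: DENY
  req#13 t=3ms: DENY
  req#14 t=3ms: DENY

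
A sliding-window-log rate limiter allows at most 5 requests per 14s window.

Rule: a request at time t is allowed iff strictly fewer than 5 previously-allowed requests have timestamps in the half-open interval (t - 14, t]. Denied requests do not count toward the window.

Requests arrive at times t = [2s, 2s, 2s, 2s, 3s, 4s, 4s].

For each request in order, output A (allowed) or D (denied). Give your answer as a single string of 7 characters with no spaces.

Tracking allowed requests in the window:
  req#1 t=2s: ALLOW
  req#2 t=2s: ALLOW
  req#3 t=2s: ALLOW
  req#4 t=2s: ALLOW
  req#5 t=3s: ALLOW
  req#6 t=4s: DENY
  req#7 t=4s: DENY

Answer: AAAAADD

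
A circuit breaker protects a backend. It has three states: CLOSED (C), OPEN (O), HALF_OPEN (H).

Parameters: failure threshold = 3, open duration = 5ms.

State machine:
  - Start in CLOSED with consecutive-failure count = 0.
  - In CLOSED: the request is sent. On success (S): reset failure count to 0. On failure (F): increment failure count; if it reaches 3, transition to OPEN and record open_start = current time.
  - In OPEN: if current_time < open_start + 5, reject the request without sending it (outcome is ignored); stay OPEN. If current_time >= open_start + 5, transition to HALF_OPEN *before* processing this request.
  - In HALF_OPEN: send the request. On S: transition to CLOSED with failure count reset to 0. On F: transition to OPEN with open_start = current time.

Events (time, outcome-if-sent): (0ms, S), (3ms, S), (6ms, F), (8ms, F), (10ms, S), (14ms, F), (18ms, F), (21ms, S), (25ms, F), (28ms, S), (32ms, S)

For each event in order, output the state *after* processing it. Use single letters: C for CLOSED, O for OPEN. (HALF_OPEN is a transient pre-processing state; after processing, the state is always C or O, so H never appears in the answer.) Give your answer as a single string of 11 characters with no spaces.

Answer: CCCCCCCCCCC

Derivation:
State after each event:
  event#1 t=0ms outcome=S: state=CLOSED
  event#2 t=3ms outcome=S: state=CLOSED
  event#3 t=6ms outcome=F: state=CLOSED
  event#4 t=8ms outcome=F: state=CLOSED
  event#5 t=10ms outcome=S: state=CLOSED
  event#6 t=14ms outcome=F: state=CLOSED
  event#7 t=18ms outcome=F: state=CLOSED
  event#8 t=21ms outcome=S: state=CLOSED
  event#9 t=25ms outcome=F: state=CLOSED
  event#10 t=28ms outcome=S: state=CLOSED
  event#11 t=32ms outcome=S: state=CLOSED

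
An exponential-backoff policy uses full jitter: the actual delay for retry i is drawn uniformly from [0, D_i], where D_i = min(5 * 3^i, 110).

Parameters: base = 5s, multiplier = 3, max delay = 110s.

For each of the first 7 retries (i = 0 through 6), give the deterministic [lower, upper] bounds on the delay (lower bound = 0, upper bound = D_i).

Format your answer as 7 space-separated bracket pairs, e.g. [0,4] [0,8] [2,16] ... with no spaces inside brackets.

Answer: [0,5] [0,15] [0,45] [0,110] [0,110] [0,110] [0,110]

Derivation:
Computing bounds per retry:
  i=0: D_i=min(5*3^0,110)=5, bounds=[0,5]
  i=1: D_i=min(5*3^1,110)=15, bounds=[0,15]
  i=2: D_i=min(5*3^2,110)=45, bounds=[0,45]
  i=3: D_i=min(5*3^3,110)=110, bounds=[0,110]
  i=4: D_i=min(5*3^4,110)=110, bounds=[0,110]
  i=5: D_i=min(5*3^5,110)=110, bounds=[0,110]
  i=6: D_i=min(5*3^6,110)=110, bounds=[0,110]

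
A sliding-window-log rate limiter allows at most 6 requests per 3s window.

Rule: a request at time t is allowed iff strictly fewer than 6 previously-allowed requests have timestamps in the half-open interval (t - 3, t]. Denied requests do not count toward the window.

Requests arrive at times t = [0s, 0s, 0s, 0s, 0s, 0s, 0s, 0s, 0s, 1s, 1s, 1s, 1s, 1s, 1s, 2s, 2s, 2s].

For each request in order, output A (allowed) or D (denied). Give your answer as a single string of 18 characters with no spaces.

Answer: AAAAAADDDDDDDDDDDD

Derivation:
Tracking allowed requests in the window:
  req#1 t=0s: ALLOW
  req#2 t=0s: ALLOW
  req#3 t=0s: ALLOW
  req#4 t=0s: ALLOW
  req#5 t=0s: ALLOW
  req#6 t=0s: ALLOW
  req#7 t=0s: DENY
  req#8 t=0s: DENY
  req#9 t=0s: DENY
  req#10 t=1s: DENY
  req#11 t=1s: DENY
  req#12 t=1s: DENY
  req#13 t=1s: DENY
  req#14 t=1s: DENY
  req#15 t=1s: DENY
  req#16 t=2s: DENY
  req#17 t=2s: DENY
  req#18 t=2s: DENY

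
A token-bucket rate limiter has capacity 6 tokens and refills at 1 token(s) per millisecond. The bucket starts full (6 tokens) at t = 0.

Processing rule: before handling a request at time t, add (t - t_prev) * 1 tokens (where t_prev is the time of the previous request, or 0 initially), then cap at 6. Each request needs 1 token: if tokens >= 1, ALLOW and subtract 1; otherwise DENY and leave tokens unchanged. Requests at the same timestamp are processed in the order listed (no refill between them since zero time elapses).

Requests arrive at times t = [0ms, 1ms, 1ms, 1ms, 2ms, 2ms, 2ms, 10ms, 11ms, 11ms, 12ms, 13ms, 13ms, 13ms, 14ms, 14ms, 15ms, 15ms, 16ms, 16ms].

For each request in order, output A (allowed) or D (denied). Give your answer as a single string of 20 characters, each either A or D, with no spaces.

Simulating step by step:
  req#1 t=0ms: ALLOW
  req#2 t=1ms: ALLOW
  req#3 t=1ms: ALLOW
  req#4 t=1ms: ALLOW
  req#5 t=2ms: ALLOW
  req#6 t=2ms: ALLOW
  req#7 t=2ms: ALLOW
  req#8 t=10ms: ALLOW
  req#9 t=11ms: ALLOW
  req#10 t=11ms: ALLOW
  req#11 t=12ms: ALLOW
  req#12 t=13ms: ALLOW
  req#13 t=13ms: ALLOW
  req#14 t=13ms: ALLOW
  req#15 t=14ms: ALLOW
  req#16 t=14ms: ALLOW
  req#17 t=15ms: ALLOW
  req#18 t=15ms: ALLOW
  req#19 t=16ms: ALLOW
  req#20 t=16ms: DENY

Answer: AAAAAAAAAAAAAAAAAAAD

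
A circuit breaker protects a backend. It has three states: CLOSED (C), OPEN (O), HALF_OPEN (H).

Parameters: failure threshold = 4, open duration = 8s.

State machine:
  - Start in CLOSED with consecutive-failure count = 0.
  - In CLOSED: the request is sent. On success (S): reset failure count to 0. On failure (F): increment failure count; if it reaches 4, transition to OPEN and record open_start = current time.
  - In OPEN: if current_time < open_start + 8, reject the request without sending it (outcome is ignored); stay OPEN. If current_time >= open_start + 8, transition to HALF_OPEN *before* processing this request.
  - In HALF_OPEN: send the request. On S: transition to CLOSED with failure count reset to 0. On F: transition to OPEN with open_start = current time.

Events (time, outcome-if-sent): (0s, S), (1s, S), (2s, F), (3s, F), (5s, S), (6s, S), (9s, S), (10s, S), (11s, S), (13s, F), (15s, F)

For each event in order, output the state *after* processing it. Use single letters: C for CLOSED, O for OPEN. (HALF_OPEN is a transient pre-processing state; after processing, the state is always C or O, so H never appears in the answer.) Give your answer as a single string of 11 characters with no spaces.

Answer: CCCCCCCCCCC

Derivation:
State after each event:
  event#1 t=0s outcome=S: state=CLOSED
  event#2 t=1s outcome=S: state=CLOSED
  event#3 t=2s outcome=F: state=CLOSED
  event#4 t=3s outcome=F: state=CLOSED
  event#5 t=5s outcome=S: state=CLOSED
  event#6 t=6s outcome=S: state=CLOSED
  event#7 t=9s outcome=S: state=CLOSED
  event#8 t=10s outcome=S: state=CLOSED
  event#9 t=11s outcome=S: state=CLOSED
  event#10 t=13s outcome=F: state=CLOSED
  event#11 t=15s outcome=F: state=CLOSED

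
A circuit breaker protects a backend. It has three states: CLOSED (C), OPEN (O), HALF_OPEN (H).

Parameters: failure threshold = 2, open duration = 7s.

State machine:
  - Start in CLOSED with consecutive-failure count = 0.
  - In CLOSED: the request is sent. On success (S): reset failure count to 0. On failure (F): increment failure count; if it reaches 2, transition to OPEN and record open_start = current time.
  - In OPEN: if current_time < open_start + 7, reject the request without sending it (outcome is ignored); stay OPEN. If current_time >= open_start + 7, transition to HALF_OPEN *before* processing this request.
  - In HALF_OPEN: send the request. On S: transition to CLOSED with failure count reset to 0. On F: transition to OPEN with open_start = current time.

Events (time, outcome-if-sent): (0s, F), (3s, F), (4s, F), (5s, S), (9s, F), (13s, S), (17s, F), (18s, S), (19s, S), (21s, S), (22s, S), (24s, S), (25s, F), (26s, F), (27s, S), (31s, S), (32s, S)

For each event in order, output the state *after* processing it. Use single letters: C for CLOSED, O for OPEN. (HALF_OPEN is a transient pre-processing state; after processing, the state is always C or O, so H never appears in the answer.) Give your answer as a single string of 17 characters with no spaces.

Answer: COOOOCCCCCCCCOOOO

Derivation:
State after each event:
  event#1 t=0s outcome=F: state=CLOSED
  event#2 t=3s outcome=F: state=OPEN
  event#3 t=4s outcome=F: state=OPEN
  event#4 t=5s outcome=S: state=OPEN
  event#5 t=9s outcome=F: state=OPEN
  event#6 t=13s outcome=S: state=CLOSED
  event#7 t=17s outcome=F: state=CLOSED
  event#8 t=18s outcome=S: state=CLOSED
  event#9 t=19s outcome=S: state=CLOSED
  event#10 t=21s outcome=S: state=CLOSED
  event#11 t=22s outcome=S: state=CLOSED
  event#12 t=24s outcome=S: state=CLOSED
  event#13 t=25s outcome=F: state=CLOSED
  event#14 t=26s outcome=F: state=OPEN
  event#15 t=27s outcome=S: state=OPEN
  event#16 t=31s outcome=S: state=OPEN
  event#17 t=32s outcome=S: state=OPEN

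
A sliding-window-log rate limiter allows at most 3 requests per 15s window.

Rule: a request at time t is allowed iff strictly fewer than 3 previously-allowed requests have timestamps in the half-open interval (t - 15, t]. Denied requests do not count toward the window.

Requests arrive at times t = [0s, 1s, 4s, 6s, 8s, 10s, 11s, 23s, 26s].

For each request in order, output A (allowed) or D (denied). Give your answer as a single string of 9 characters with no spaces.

Answer: AAADDDDAA

Derivation:
Tracking allowed requests in the window:
  req#1 t=0s: ALLOW
  req#2 t=1s: ALLOW
  req#3 t=4s: ALLOW
  req#4 t=6s: DENY
  req#5 t=8s: DENY
  req#6 t=10s: DENY
  req#7 t=11s: DENY
  req#8 t=23s: ALLOW
  req#9 t=26s: ALLOW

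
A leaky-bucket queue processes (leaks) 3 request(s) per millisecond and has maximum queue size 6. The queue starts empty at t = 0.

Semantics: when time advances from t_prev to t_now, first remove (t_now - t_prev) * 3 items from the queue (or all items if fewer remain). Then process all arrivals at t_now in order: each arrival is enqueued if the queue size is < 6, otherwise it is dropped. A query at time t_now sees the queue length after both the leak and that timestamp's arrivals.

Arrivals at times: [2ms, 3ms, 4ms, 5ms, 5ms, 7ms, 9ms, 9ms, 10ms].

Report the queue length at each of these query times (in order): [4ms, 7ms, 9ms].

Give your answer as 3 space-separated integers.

Queue lengths at query times:
  query t=4ms: backlog = 1
  query t=7ms: backlog = 1
  query t=9ms: backlog = 2

Answer: 1 1 2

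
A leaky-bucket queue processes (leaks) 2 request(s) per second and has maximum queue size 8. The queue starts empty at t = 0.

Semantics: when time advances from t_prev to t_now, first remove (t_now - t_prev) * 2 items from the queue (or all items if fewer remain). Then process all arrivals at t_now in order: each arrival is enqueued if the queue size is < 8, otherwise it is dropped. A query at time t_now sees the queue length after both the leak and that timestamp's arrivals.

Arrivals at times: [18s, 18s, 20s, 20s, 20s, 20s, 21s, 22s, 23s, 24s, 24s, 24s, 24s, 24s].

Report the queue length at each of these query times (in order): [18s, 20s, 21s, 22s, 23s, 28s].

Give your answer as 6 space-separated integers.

Answer: 2 4 3 2 1 0

Derivation:
Queue lengths at query times:
  query t=18s: backlog = 2
  query t=20s: backlog = 4
  query t=21s: backlog = 3
  query t=22s: backlog = 2
  query t=23s: backlog = 1
  query t=28s: backlog = 0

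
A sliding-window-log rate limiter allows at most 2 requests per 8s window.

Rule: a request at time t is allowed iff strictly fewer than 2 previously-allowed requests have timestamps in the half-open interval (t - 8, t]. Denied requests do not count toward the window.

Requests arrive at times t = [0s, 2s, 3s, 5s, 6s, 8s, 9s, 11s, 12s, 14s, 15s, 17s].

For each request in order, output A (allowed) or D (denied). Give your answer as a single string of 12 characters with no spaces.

Answer: AADDDADADDDA

Derivation:
Tracking allowed requests in the window:
  req#1 t=0s: ALLOW
  req#2 t=2s: ALLOW
  req#3 t=3s: DENY
  req#4 t=5s: DENY
  req#5 t=6s: DENY
  req#6 t=8s: ALLOW
  req#7 t=9s: DENY
  req#8 t=11s: ALLOW
  req#9 t=12s: DENY
  req#10 t=14s: DENY
  req#11 t=15s: DENY
  req#12 t=17s: ALLOW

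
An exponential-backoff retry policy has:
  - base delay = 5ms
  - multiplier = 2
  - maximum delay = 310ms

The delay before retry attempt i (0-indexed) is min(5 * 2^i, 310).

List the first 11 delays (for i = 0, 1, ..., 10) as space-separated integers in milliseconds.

Computing each delay:
  i=0: min(5*2^0, 310) = 5
  i=1: min(5*2^1, 310) = 10
  i=2: min(5*2^2, 310) = 20
  i=3: min(5*2^3, 310) = 40
  i=4: min(5*2^4, 310) = 80
  i=5: min(5*2^5, 310) = 160
  i=6: min(5*2^6, 310) = 310
  i=7: min(5*2^7, 310) = 310
  i=8: min(5*2^8, 310) = 310
  i=9: min(5*2^9, 310) = 310
  i=10: min(5*2^10, 310) = 310

Answer: 5 10 20 40 80 160 310 310 310 310 310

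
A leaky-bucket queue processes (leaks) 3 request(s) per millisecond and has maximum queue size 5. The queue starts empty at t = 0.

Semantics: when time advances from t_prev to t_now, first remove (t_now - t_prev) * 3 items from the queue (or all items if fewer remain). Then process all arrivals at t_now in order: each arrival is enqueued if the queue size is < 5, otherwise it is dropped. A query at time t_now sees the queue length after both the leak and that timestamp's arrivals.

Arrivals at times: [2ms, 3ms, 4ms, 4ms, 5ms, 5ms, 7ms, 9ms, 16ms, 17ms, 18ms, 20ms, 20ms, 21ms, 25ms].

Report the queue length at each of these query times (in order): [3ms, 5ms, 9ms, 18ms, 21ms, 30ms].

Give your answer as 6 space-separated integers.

Queue lengths at query times:
  query t=3ms: backlog = 1
  query t=5ms: backlog = 2
  query t=9ms: backlog = 1
  query t=18ms: backlog = 1
  query t=21ms: backlog = 1
  query t=30ms: backlog = 0

Answer: 1 2 1 1 1 0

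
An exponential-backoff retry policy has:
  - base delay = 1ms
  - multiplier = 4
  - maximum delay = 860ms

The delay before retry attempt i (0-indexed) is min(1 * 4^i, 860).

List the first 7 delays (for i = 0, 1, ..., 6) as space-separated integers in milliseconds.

Answer: 1 4 16 64 256 860 860

Derivation:
Computing each delay:
  i=0: min(1*4^0, 860) = 1
  i=1: min(1*4^1, 860) = 4
  i=2: min(1*4^2, 860) = 16
  i=3: min(1*4^3, 860) = 64
  i=4: min(1*4^4, 860) = 256
  i=5: min(1*4^5, 860) = 860
  i=6: min(1*4^6, 860) = 860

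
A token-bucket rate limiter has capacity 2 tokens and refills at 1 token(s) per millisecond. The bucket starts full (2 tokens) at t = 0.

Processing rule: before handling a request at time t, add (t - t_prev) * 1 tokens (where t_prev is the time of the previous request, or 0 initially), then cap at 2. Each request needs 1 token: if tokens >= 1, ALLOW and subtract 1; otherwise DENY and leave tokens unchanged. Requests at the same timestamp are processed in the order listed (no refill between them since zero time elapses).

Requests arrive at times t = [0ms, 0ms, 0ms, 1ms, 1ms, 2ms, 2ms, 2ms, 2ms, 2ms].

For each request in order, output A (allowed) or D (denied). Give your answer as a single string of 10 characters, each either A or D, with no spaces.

Answer: AADADADDDD

Derivation:
Simulating step by step:
  req#1 t=0ms: ALLOW
  req#2 t=0ms: ALLOW
  req#3 t=0ms: DENY
  req#4 t=1ms: ALLOW
  req#5 t=1ms: DENY
  req#6 t=2ms: ALLOW
  req#7 t=2ms: DENY
  req#8 t=2ms: DENY
  req#9 t=2ms: DENY
  req#10 t=2ms: DENY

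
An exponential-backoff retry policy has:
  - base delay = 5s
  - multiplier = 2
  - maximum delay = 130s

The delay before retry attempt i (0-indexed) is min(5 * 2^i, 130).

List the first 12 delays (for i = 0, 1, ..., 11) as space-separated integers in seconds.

Computing each delay:
  i=0: min(5*2^0, 130) = 5
  i=1: min(5*2^1, 130) = 10
  i=2: min(5*2^2, 130) = 20
  i=3: min(5*2^3, 130) = 40
  i=4: min(5*2^4, 130) = 80
  i=5: min(5*2^5, 130) = 130
  i=6: min(5*2^6, 130) = 130
  i=7: min(5*2^7, 130) = 130
  i=8: min(5*2^8, 130) = 130
  i=9: min(5*2^9, 130) = 130
  i=10: min(5*2^10, 130) = 130
  i=11: min(5*2^11, 130) = 130

Answer: 5 10 20 40 80 130 130 130 130 130 130 130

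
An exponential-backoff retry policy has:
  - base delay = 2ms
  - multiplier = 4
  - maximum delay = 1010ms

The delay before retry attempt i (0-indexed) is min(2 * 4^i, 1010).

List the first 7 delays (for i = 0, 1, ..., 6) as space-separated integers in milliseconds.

Answer: 2 8 32 128 512 1010 1010

Derivation:
Computing each delay:
  i=0: min(2*4^0, 1010) = 2
  i=1: min(2*4^1, 1010) = 8
  i=2: min(2*4^2, 1010) = 32
  i=3: min(2*4^3, 1010) = 128
  i=4: min(2*4^4, 1010) = 512
  i=5: min(2*4^5, 1010) = 1010
  i=6: min(2*4^6, 1010) = 1010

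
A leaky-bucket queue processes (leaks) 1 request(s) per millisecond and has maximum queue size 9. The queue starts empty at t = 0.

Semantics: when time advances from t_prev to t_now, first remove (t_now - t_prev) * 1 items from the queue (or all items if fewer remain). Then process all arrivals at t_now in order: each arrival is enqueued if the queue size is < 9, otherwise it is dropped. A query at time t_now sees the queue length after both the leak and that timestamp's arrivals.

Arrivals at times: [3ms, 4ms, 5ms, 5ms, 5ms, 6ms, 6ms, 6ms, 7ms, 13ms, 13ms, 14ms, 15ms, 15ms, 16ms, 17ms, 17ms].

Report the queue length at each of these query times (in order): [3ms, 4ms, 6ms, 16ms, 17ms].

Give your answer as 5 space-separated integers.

Answer: 1 1 5 3 4

Derivation:
Queue lengths at query times:
  query t=3ms: backlog = 1
  query t=4ms: backlog = 1
  query t=6ms: backlog = 5
  query t=16ms: backlog = 3
  query t=17ms: backlog = 4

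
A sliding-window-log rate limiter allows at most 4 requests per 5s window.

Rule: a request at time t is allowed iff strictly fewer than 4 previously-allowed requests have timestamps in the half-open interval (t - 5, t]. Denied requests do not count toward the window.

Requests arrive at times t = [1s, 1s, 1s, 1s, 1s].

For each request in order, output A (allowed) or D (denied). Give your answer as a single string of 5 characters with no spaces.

Answer: AAAAD

Derivation:
Tracking allowed requests in the window:
  req#1 t=1s: ALLOW
  req#2 t=1s: ALLOW
  req#3 t=1s: ALLOW
  req#4 t=1s: ALLOW
  req#5 t=1s: DENY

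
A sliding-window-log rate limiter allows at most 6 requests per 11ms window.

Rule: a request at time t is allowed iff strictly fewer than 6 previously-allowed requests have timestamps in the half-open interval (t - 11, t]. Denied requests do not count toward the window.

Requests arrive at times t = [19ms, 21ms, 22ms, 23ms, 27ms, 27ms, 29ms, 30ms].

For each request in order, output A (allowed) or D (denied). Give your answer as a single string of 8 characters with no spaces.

Tracking allowed requests in the window:
  req#1 t=19ms: ALLOW
  req#2 t=21ms: ALLOW
  req#3 t=22ms: ALLOW
  req#4 t=23ms: ALLOW
  req#5 t=27ms: ALLOW
  req#6 t=27ms: ALLOW
  req#7 t=29ms: DENY
  req#8 t=30ms: ALLOW

Answer: AAAAAADA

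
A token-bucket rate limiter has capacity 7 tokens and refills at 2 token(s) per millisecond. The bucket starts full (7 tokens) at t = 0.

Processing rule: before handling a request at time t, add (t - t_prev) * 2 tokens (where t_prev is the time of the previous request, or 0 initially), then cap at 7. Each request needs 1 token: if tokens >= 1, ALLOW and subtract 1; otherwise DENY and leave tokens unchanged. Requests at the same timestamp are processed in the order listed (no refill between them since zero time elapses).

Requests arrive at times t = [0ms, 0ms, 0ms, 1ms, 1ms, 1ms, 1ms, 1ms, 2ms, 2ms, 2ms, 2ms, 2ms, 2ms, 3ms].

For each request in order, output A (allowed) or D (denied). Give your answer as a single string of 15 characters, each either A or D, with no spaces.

Answer: AAAAAAAAAAADDDA

Derivation:
Simulating step by step:
  req#1 t=0ms: ALLOW
  req#2 t=0ms: ALLOW
  req#3 t=0ms: ALLOW
  req#4 t=1ms: ALLOW
  req#5 t=1ms: ALLOW
  req#6 t=1ms: ALLOW
  req#7 t=1ms: ALLOW
  req#8 t=1ms: ALLOW
  req#9 t=2ms: ALLOW
  req#10 t=2ms: ALLOW
  req#11 t=2ms: ALLOW
  req#12 t=2ms: DENY
  req#13 t=2ms: DENY
  req#14 t=2ms: DENY
  req#15 t=3ms: ALLOW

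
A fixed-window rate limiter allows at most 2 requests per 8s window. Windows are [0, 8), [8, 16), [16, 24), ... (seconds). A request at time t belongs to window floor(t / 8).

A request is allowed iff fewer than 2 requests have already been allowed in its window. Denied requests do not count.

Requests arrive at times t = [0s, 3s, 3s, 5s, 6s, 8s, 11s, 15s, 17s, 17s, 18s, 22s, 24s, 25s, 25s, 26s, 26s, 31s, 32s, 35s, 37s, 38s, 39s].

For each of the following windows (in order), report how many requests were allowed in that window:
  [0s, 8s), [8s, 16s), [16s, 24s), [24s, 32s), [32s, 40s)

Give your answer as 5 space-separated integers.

Answer: 2 2 2 2 2

Derivation:
Processing requests:
  req#1 t=0s (window 0): ALLOW
  req#2 t=3s (window 0): ALLOW
  req#3 t=3s (window 0): DENY
  req#4 t=5s (window 0): DENY
  req#5 t=6s (window 0): DENY
  req#6 t=8s (window 1): ALLOW
  req#7 t=11s (window 1): ALLOW
  req#8 t=15s (window 1): DENY
  req#9 t=17s (window 2): ALLOW
  req#10 t=17s (window 2): ALLOW
  req#11 t=18s (window 2): DENY
  req#12 t=22s (window 2): DENY
  req#13 t=24s (window 3): ALLOW
  req#14 t=25s (window 3): ALLOW
  req#15 t=25s (window 3): DENY
  req#16 t=26s (window 3): DENY
  req#17 t=26s (window 3): DENY
  req#18 t=31s (window 3): DENY
  req#19 t=32s (window 4): ALLOW
  req#20 t=35s (window 4): ALLOW
  req#21 t=37s (window 4): DENY
  req#22 t=38s (window 4): DENY
  req#23 t=39s (window 4): DENY

Allowed counts by window: 2 2 2 2 2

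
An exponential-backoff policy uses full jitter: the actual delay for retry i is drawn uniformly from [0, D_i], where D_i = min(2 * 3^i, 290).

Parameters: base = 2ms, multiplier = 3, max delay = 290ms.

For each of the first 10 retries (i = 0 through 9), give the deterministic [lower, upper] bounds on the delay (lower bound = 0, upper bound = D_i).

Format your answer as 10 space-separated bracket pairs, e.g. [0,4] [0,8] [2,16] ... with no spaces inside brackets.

Answer: [0,2] [0,6] [0,18] [0,54] [0,162] [0,290] [0,290] [0,290] [0,290] [0,290]

Derivation:
Computing bounds per retry:
  i=0: D_i=min(2*3^0,290)=2, bounds=[0,2]
  i=1: D_i=min(2*3^1,290)=6, bounds=[0,6]
  i=2: D_i=min(2*3^2,290)=18, bounds=[0,18]
  i=3: D_i=min(2*3^3,290)=54, bounds=[0,54]
  i=4: D_i=min(2*3^4,290)=162, bounds=[0,162]
  i=5: D_i=min(2*3^5,290)=290, bounds=[0,290]
  i=6: D_i=min(2*3^6,290)=290, bounds=[0,290]
  i=7: D_i=min(2*3^7,290)=290, bounds=[0,290]
  i=8: D_i=min(2*3^8,290)=290, bounds=[0,290]
  i=9: D_i=min(2*3^9,290)=290, bounds=[0,290]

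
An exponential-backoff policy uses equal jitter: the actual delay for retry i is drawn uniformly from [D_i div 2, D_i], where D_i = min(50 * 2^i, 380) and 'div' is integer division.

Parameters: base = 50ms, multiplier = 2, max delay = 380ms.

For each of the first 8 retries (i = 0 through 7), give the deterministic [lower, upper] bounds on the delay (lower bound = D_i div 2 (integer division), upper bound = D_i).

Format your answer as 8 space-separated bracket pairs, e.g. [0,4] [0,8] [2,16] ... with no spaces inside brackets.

Answer: [25,50] [50,100] [100,200] [190,380] [190,380] [190,380] [190,380] [190,380]

Derivation:
Computing bounds per retry:
  i=0: D_i=min(50*2^0,380)=50, bounds=[25,50]
  i=1: D_i=min(50*2^1,380)=100, bounds=[50,100]
  i=2: D_i=min(50*2^2,380)=200, bounds=[100,200]
  i=3: D_i=min(50*2^3,380)=380, bounds=[190,380]
  i=4: D_i=min(50*2^4,380)=380, bounds=[190,380]
  i=5: D_i=min(50*2^5,380)=380, bounds=[190,380]
  i=6: D_i=min(50*2^6,380)=380, bounds=[190,380]
  i=7: D_i=min(50*2^7,380)=380, bounds=[190,380]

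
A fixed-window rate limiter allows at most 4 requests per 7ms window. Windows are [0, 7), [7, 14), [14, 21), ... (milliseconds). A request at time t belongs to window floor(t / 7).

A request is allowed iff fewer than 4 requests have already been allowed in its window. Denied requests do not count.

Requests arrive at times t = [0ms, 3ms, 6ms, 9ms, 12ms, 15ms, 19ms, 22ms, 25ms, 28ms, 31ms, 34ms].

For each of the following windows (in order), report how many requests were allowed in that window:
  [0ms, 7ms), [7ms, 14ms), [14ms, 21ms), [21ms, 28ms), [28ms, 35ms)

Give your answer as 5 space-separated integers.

Processing requests:
  req#1 t=0ms (window 0): ALLOW
  req#2 t=3ms (window 0): ALLOW
  req#3 t=6ms (window 0): ALLOW
  req#4 t=9ms (window 1): ALLOW
  req#5 t=12ms (window 1): ALLOW
  req#6 t=15ms (window 2): ALLOW
  req#7 t=19ms (window 2): ALLOW
  req#8 t=22ms (window 3): ALLOW
  req#9 t=25ms (window 3): ALLOW
  req#10 t=28ms (window 4): ALLOW
  req#11 t=31ms (window 4): ALLOW
  req#12 t=34ms (window 4): ALLOW

Allowed counts by window: 3 2 2 2 3

Answer: 3 2 2 2 3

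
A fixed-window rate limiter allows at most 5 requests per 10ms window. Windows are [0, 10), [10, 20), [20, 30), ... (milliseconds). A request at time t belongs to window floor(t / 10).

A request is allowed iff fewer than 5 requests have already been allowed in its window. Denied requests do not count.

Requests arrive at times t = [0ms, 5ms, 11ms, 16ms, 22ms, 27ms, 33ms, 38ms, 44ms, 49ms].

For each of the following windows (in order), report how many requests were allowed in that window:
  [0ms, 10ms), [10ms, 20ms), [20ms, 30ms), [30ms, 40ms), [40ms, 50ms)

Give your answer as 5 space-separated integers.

Answer: 2 2 2 2 2

Derivation:
Processing requests:
  req#1 t=0ms (window 0): ALLOW
  req#2 t=5ms (window 0): ALLOW
  req#3 t=11ms (window 1): ALLOW
  req#4 t=16ms (window 1): ALLOW
  req#5 t=22ms (window 2): ALLOW
  req#6 t=27ms (window 2): ALLOW
  req#7 t=33ms (window 3): ALLOW
  req#8 t=38ms (window 3): ALLOW
  req#9 t=44ms (window 4): ALLOW
  req#10 t=49ms (window 4): ALLOW

Allowed counts by window: 2 2 2 2 2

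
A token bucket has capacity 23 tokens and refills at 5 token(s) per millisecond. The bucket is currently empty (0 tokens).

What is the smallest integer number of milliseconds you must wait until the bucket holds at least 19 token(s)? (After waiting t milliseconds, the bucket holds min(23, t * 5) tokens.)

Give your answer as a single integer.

Answer: 4

Derivation:
Need t * 5 >= 19, so t >= 19/5.
Smallest integer t = ceil(19/5) = 4.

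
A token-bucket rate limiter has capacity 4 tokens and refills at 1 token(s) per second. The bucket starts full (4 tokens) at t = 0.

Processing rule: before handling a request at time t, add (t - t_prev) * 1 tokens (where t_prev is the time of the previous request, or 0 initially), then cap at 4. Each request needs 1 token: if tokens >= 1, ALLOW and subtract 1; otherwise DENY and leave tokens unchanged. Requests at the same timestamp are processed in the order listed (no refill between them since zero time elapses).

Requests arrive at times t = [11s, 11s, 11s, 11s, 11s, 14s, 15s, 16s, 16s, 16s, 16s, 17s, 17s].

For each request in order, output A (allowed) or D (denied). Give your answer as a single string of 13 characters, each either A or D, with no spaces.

Answer: AAAADAAAAADAD

Derivation:
Simulating step by step:
  req#1 t=11s: ALLOW
  req#2 t=11s: ALLOW
  req#3 t=11s: ALLOW
  req#4 t=11s: ALLOW
  req#5 t=11s: DENY
  req#6 t=14s: ALLOW
  req#7 t=15s: ALLOW
  req#8 t=16s: ALLOW
  req#9 t=16s: ALLOW
  req#10 t=16s: ALLOW
  req#11 t=16s: DENY
  req#12 t=17s: ALLOW
  req#13 t=17s: DENY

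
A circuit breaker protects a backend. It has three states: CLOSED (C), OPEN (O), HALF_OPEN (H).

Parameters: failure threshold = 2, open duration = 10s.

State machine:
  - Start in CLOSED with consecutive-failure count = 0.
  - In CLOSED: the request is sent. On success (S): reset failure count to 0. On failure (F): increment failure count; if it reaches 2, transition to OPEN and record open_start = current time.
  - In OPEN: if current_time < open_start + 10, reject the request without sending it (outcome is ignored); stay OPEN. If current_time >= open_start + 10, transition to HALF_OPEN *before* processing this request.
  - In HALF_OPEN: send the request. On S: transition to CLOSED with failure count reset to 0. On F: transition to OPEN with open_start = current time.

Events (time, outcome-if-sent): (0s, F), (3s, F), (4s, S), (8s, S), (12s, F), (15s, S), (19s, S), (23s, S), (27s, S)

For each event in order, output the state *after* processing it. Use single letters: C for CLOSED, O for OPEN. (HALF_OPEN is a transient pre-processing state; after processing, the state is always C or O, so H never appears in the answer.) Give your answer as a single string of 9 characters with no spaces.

State after each event:
  event#1 t=0s outcome=F: state=CLOSED
  event#2 t=3s outcome=F: state=OPEN
  event#3 t=4s outcome=S: state=OPEN
  event#4 t=8s outcome=S: state=OPEN
  event#5 t=12s outcome=F: state=OPEN
  event#6 t=15s outcome=S: state=CLOSED
  event#7 t=19s outcome=S: state=CLOSED
  event#8 t=23s outcome=S: state=CLOSED
  event#9 t=27s outcome=S: state=CLOSED

Answer: COOOOCCCC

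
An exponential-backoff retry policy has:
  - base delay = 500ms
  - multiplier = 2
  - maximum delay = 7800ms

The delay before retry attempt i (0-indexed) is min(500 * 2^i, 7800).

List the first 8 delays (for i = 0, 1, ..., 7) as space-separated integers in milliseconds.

Answer: 500 1000 2000 4000 7800 7800 7800 7800

Derivation:
Computing each delay:
  i=0: min(500*2^0, 7800) = 500
  i=1: min(500*2^1, 7800) = 1000
  i=2: min(500*2^2, 7800) = 2000
  i=3: min(500*2^3, 7800) = 4000
  i=4: min(500*2^4, 7800) = 7800
  i=5: min(500*2^5, 7800) = 7800
  i=6: min(500*2^6, 7800) = 7800
  i=7: min(500*2^7, 7800) = 7800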